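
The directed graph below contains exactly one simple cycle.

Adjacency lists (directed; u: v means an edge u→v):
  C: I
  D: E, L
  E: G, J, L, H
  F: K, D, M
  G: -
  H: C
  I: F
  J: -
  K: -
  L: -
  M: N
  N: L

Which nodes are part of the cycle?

C, D, E, F, H, I

DFS with gray/black marking from F:
F gray
  K gray
  K black
  D gray
    E gray
      G gray
      G black
      J gray
      J black
      L gray
      L black
      H gray
        C gray
          I gray
            I→F: F is gray → back edge
Back edge closes the cycle F → D → E → H → C → I → F; its vertices are {C, D, E, F, H, I}.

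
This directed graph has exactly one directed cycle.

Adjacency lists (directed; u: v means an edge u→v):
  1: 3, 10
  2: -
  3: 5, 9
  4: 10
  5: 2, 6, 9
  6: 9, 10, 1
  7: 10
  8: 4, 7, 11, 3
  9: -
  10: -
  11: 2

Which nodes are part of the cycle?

DFS with gray/black marking from 3:
3 gray
  5 gray
    2 gray
    2 black
    6 gray
      9 gray
      9 black
      10 gray
      10 black
      1 gray
        1→3: 3 is gray → back edge
Back edge closes the cycle 3 → 5 → 6 → 1 → 3; its vertices are {1, 3, 5, 6}.

1, 3, 5, 6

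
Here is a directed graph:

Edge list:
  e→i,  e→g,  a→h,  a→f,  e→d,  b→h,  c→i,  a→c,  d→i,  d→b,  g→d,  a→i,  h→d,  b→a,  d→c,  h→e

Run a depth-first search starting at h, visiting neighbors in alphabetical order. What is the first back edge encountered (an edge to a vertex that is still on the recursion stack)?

DFS from h (visiting neighbors in alphabetical order); mark gray on enter, black on exit:
h gray
  d gray
    b gray
      a gray
        c gray
          i gray
          i black
        c black
        f gray
        f black
        a→h: h is gray → back edge
First back edge: a → h.

a→h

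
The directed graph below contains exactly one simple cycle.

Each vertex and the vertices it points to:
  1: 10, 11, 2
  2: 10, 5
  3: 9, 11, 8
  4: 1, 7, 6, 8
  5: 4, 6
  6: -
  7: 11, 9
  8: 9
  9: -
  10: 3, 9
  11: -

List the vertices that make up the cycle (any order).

1, 2, 4, 5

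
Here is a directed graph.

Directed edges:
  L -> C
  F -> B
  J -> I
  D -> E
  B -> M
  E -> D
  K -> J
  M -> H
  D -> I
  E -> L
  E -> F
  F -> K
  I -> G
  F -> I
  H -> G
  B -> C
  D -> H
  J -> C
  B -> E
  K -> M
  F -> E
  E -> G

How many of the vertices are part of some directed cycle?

4

A vertex is on a directed cycle iff it belongs to a strongly connected component of size ≥ 2 (or has a self-loop).
The vertices on cycles are {B, D, E, F} — 4 in total.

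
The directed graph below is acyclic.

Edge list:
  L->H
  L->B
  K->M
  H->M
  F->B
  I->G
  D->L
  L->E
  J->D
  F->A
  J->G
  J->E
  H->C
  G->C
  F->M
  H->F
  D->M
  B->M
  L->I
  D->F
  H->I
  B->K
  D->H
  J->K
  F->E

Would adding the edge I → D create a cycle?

Yes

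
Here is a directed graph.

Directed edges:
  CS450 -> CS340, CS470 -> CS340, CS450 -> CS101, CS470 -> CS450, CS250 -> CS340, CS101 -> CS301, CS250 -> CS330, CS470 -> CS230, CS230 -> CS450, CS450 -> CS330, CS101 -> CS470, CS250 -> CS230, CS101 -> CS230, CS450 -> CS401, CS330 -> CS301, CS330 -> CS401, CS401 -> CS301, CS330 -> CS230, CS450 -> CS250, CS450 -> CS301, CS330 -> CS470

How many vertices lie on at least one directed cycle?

A vertex is on a directed cycle iff it belongs to a strongly connected component of size ≥ 2 (or has a self-loop).
The vertices on cycles are {CS101, CS230, CS250, CS330, CS450, CS470} — 6 in total.

6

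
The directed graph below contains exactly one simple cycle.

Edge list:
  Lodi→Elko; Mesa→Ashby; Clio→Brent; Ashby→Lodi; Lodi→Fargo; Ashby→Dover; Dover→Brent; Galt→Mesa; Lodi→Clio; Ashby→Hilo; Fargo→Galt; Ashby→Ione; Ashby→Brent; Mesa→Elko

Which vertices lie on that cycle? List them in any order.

DFS with gray/black marking from Mesa:
Mesa gray
  Ashby gray
    Hilo gray
    Hilo black
    Brent gray
    Brent black
    Lodi gray
      Fargo gray
        Galt gray
          Galt→Mesa: Mesa is gray → back edge
Back edge closes the cycle Mesa → Ashby → Lodi → Fargo → Galt → Mesa; its vertices are {Galt, Lodi, Mesa, Ashby, Fargo}.

Galt, Lodi, Mesa, Ashby, Fargo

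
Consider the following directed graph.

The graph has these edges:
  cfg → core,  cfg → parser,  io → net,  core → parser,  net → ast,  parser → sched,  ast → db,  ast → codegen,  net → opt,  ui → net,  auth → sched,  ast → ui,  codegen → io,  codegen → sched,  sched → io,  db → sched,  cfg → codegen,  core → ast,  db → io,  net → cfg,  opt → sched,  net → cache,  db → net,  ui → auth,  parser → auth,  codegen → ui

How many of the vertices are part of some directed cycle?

12

A vertex is on a directed cycle iff it belongs to a strongly connected component of size ≥ 2 (or has a self-loop).
The vertices on cycles are {db, io, ui, ast, cfg, net, opt, auth, core, sched, parser, codegen} — 12 in total.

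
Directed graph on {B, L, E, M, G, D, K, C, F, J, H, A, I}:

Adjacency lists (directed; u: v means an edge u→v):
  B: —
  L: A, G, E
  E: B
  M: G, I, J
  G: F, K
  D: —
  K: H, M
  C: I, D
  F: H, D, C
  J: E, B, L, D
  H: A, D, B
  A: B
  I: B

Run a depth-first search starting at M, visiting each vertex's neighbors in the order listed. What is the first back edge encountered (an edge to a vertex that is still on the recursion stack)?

DFS from M (visiting each vertex's neighbors in the order listed); mark gray on enter, black on exit:
M gray
  G gray
    F gray
      H gray
        A gray
          B gray
          B black
        A black
        D gray
        D black
        H→B: B black — skip
      H black
      F→D: D black — skip
      C gray
        I gray
          I→B: B black — skip
        I black
        C→D: D black — skip
      C black
    F black
    K gray
      K→H: H black — skip
      K→M: M is gray → back edge
First back edge: K → M.

K->M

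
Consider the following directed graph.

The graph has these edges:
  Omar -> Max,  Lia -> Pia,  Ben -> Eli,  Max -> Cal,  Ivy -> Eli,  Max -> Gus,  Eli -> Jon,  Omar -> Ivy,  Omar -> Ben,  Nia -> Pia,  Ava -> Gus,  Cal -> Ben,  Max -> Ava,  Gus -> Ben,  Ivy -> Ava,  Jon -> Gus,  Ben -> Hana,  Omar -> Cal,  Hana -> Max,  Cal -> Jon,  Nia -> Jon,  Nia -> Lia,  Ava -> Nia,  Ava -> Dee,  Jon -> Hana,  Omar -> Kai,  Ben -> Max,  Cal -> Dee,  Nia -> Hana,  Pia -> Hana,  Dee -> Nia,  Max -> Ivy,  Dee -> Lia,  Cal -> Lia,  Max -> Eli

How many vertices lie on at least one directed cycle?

A vertex is on a directed cycle iff it belongs to a strongly connected component of size ≥ 2 (or has a self-loop).
The vertices on cycles are {Ava, Ben, Cal, Dee, Eli, Gus, Ivy, Jon, Lia, Max, Nia, Pia, Hana} — 13 in total.

13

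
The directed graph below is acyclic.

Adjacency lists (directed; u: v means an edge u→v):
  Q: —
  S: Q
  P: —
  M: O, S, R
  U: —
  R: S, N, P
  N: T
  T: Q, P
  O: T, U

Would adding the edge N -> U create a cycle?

No

Adding N→U creates a cycle iff U can already reach N.
Explore from U: no path reaches N. The graph stays acyclic.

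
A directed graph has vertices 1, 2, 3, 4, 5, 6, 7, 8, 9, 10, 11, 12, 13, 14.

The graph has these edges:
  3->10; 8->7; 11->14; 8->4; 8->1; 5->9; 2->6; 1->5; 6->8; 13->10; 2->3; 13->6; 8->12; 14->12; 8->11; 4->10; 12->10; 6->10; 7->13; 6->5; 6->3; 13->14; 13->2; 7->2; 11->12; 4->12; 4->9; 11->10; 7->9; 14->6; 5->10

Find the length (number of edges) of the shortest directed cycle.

For each vertex v, BFS finds the shortest path from v back to v.
The shortest such closed walk is 8 → 11 → 14 → 6 → 8, length 4.

4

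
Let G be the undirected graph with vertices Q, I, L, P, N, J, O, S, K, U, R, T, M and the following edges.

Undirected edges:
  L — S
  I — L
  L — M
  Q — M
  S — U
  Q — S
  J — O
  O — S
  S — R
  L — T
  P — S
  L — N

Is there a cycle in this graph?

Yes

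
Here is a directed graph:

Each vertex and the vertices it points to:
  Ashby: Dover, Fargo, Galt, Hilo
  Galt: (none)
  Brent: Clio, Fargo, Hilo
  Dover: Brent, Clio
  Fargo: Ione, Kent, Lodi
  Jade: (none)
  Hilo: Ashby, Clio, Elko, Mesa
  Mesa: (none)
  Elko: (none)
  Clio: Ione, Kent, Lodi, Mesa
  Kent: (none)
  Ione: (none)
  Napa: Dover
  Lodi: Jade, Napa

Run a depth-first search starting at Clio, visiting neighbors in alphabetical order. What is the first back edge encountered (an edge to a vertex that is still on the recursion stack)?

Brent→Clio

DFS from Clio (visiting neighbors in alphabetical order); mark gray on enter, black on exit:
Clio gray
  Ione gray
  Ione black
  Kent gray
  Kent black
  Lodi gray
    Jade gray
    Jade black
    Napa gray
      Dover gray
        Brent gray
          Brent→Clio: Clio is gray → back edge
First back edge: Brent → Clio.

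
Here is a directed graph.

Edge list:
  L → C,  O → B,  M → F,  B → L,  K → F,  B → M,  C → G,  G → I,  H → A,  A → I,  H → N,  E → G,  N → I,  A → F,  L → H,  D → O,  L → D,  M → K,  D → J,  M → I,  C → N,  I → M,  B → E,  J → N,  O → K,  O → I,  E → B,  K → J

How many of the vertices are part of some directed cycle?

10

A vertex is on a directed cycle iff it belongs to a strongly connected component of size ≥ 2 (or has a self-loop).
The vertices on cycles are {B, D, E, I, J, K, L, M, N, O} — 10 in total.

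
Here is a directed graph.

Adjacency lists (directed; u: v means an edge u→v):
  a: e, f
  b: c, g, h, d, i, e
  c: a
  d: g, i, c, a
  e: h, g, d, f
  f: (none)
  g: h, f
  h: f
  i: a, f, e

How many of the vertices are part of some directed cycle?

A vertex is on a directed cycle iff it belongs to a strongly connected component of size ≥ 2 (or has a self-loop).
The vertices on cycles are {a, c, d, e, i} — 5 in total.

5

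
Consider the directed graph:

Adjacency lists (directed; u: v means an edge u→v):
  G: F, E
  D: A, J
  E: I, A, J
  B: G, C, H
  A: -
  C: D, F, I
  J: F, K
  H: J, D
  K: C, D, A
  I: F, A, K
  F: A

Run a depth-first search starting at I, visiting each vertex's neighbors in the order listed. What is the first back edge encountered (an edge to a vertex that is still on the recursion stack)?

DFS from I (visiting each vertex's neighbors in the order listed); mark gray on enter, black on exit:
I gray
  F gray
    A gray
    A black
  F black
  I→A: A black — skip
  K gray
    C gray
      D gray
        D→A: A black — skip
        J gray
          J→F: F black — skip
          J→K: K is gray → back edge
First back edge: J → K.

J->K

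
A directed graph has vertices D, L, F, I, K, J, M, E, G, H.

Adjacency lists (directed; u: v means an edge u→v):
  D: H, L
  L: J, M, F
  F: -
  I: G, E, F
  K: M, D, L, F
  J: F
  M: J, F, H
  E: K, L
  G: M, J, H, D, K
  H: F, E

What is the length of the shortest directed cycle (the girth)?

For each vertex v, BFS finds the shortest path from v back to v.
The shortest such closed walk is D → H → E → K → D, length 4.

4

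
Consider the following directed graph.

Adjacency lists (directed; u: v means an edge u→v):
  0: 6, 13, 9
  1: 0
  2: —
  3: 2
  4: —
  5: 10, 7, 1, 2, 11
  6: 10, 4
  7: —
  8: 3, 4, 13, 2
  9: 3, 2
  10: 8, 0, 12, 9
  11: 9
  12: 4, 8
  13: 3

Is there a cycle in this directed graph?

Yes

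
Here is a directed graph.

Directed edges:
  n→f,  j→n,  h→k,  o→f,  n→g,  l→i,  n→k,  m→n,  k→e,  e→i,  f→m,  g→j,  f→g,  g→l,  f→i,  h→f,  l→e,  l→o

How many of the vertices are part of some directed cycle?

A vertex is on a directed cycle iff it belongs to a strongly connected component of size ≥ 2 (or has a self-loop).
The vertices on cycles are {f, g, j, l, m, n, o} — 7 in total.

7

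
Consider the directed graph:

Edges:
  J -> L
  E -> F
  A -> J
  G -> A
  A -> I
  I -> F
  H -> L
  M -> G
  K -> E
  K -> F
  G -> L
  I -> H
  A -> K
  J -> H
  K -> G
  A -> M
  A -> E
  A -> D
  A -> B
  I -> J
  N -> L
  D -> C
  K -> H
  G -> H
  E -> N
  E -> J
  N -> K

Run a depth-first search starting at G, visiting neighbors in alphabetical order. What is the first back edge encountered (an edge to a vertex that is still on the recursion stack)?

K->E

DFS from G (visiting neighbors in alphabetical order); mark gray on enter, black on exit:
G gray
  A gray
    B gray
    B black
    D gray
      C gray
      C black
    D black
    E gray
      F gray
      F black
      J gray
        H gray
          L gray
          L black
        H black
        J→L: L black — skip
      J black
      N gray
        K gray
          K→E: E is gray → back edge
First back edge: K → E.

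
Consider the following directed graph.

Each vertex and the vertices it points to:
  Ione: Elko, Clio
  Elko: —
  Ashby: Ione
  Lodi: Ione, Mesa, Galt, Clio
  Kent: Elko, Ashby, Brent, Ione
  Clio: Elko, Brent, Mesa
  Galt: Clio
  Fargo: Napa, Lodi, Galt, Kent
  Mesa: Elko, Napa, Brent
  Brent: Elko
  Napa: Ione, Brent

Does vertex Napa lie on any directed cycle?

Napa is on a cycle iff Napa can reach itself via ≥1 edge.
Napa → Ione → Clio → Mesa → Napa — yes.

Yes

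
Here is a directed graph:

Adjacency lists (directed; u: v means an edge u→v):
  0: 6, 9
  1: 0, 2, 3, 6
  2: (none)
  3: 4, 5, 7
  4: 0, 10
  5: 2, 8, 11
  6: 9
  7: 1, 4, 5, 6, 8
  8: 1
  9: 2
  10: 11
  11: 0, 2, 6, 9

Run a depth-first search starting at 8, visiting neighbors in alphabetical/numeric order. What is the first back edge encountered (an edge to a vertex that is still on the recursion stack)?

DFS from 8 (visiting neighbors in alphabetical/numeric order); mark gray on enter, black on exit:
8 gray
  1 gray
    0 gray
      6 gray
        9 gray
          2 gray
          2 black
        9 black
      6 black
      0→9: 9 black — skip
    0 black
    1→2: 2 black — skip
    3 gray
      4 gray
        4→0: 0 black — skip
        10 gray
          11 gray
            11→0: 0 black — skip
            11→2: 2 black — skip
            11→6: 6 black — skip
            11→9: 9 black — skip
          11 black
        10 black
      4 black
      5 gray
        5→2: 2 black — skip
        5→8: 8 is gray → back edge
First back edge: 5 → 8.

5→8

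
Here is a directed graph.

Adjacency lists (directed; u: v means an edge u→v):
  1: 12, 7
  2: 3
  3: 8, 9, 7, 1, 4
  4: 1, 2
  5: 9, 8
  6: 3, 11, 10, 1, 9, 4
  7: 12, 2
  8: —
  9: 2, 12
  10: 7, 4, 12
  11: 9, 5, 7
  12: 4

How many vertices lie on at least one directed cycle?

A vertex is on a directed cycle iff it belongs to a strongly connected component of size ≥ 2 (or has a self-loop).
The vertices on cycles are {1, 2, 3, 4, 7, 9, 12} — 7 in total.

7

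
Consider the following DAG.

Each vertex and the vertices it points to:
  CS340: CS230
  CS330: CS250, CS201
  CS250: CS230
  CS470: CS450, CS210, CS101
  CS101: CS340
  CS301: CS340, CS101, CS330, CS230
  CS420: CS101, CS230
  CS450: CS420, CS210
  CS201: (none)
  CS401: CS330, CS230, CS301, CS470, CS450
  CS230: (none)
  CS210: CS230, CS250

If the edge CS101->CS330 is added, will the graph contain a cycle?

Adding CS101→CS330 creates a cycle iff CS330 can already reach CS101.
Explore from CS330: no path reaches CS101. The graph stays acyclic.

No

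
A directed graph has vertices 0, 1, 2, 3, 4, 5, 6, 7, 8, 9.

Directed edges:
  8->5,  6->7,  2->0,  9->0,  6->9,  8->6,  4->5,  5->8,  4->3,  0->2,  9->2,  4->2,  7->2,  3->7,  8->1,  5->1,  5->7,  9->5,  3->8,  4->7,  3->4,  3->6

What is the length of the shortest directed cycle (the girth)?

2

For each vertex v, BFS finds the shortest path from v back to v.
The shortest such closed walk is 4 → 3 → 4, length 2.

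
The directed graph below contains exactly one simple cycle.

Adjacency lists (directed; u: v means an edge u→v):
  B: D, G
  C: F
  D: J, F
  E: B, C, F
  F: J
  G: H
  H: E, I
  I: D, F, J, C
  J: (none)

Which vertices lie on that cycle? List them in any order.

B, E, G, H

DFS with gray/black marking from H:
H gray
  E gray
    B gray
      D gray
        J gray
        J black
        F gray
          F→J: J black — skip
        F black
      D black
      G gray
        G→H: H is gray → back edge
Back edge closes the cycle H → E → B → G → H; its vertices are {B, E, G, H}.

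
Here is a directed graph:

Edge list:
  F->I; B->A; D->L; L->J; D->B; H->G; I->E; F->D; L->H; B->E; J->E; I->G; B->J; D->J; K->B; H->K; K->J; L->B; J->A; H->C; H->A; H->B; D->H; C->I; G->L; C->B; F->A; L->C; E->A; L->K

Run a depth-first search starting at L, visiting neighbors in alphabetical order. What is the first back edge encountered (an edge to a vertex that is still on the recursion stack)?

DFS from L (visiting neighbors in alphabetical order); mark gray on enter, black on exit:
L gray
  B gray
    A gray
    A black
    E gray
      E→A: A black — skip
    E black
    J gray
      J→A: A black — skip
      J→E: E black — skip
    J black
  B black
  C gray
    C→B: B black — skip
    I gray
      I→E: E black — skip
      G gray
        G→L: L is gray → back edge
First back edge: G → L.

G→L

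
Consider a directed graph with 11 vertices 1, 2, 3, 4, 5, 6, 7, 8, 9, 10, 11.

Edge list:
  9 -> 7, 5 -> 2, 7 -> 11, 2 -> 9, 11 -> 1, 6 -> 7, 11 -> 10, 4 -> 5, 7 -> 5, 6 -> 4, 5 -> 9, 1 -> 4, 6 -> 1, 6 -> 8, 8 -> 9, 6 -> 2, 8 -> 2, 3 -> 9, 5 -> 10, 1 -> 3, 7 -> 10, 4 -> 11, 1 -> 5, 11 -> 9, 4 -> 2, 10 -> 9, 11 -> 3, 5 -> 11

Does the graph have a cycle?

Yes

DFS with white/gray/black marking, starting from 1:
1 gray
  5 gray
    2 gray
      9 gray
        7 gray
          11 gray
            10 gray
              10→9: 9 is gray → back edge
Back edge found, so a cycle exists: 9 → 7 → 11 → 10 → 9.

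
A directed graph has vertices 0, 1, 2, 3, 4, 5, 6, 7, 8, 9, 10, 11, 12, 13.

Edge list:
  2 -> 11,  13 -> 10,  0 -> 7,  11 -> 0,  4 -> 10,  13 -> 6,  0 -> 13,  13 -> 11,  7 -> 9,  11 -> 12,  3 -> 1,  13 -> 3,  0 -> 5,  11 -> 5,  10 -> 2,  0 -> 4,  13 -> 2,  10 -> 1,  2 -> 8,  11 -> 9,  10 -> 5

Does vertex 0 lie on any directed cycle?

Yes

0 is on a cycle iff 0 can reach itself via ≥1 edge.
0 → 13 → 11 → 0 — yes.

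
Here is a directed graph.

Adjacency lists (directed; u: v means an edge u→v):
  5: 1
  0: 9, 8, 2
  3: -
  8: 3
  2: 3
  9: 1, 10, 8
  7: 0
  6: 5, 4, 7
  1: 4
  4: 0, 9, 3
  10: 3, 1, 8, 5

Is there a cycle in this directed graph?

DFS with white/gray/black marking, starting from 4:
4 gray
  0 gray
    9 gray
      1 gray
        1→4: 4 is gray → back edge
Back edge found, so a cycle exists: 4 → 0 → 9 → 1 → 4.

Yes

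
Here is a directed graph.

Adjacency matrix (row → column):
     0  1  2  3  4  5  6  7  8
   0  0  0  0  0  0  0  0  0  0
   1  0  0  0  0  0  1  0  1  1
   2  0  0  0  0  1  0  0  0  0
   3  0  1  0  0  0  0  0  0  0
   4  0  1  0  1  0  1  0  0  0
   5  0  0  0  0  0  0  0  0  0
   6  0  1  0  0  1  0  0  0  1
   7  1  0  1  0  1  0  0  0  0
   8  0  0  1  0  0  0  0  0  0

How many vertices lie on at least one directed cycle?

6

A vertex is on a directed cycle iff it belongs to a strongly connected component of size ≥ 2 (or has a self-loop).
The vertices on cycles are {1, 2, 3, 4, 7, 8} — 6 in total.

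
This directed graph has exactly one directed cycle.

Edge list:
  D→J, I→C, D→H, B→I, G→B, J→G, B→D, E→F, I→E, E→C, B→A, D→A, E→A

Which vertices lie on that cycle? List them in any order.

B, D, G, J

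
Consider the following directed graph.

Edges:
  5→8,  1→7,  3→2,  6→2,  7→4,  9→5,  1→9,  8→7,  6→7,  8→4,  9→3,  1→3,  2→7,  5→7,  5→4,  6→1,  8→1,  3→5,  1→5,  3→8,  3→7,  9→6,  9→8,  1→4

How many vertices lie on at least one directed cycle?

A vertex is on a directed cycle iff it belongs to a strongly connected component of size ≥ 2 (or has a self-loop).
The vertices on cycles are {1, 3, 5, 6, 8, 9} — 6 in total.

6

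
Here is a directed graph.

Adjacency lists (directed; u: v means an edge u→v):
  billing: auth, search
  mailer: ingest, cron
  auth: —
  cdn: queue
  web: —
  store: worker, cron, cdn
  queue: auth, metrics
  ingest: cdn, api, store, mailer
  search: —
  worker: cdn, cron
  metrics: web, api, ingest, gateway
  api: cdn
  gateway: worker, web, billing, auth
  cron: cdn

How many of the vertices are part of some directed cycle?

10

A vertex is on a directed cycle iff it belongs to a strongly connected component of size ≥ 2 (or has a self-loop).
The vertices on cycles are {api, cdn, cron, queue, store, ingest, mailer, worker, gateway, metrics} — 10 in total.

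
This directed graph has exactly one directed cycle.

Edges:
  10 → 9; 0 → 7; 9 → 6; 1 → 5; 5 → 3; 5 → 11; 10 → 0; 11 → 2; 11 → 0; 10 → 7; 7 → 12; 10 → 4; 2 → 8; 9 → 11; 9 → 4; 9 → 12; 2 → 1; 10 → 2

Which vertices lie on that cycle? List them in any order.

1, 2, 5, 11

DFS with gray/black marking from 2:
2 gray
  1 gray
    5 gray
      11 gray
        11→2: 2 is gray → back edge
Back edge closes the cycle 2 → 1 → 5 → 11 → 2; its vertices are {1, 2, 5, 11}.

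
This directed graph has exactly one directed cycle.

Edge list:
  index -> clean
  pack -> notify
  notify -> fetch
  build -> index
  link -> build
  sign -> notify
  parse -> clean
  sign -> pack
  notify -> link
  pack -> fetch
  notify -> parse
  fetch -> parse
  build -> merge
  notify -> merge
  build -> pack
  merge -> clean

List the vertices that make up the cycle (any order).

DFS with gray/black marking from notify:
notify gray
  fetch gray
    parse gray
      clean gray
      clean black
    parse black
  fetch black
  merge gray
    merge→clean: clean black — skip
  merge black
  link gray
    build gray
      index gray
        index→clean: clean black — skip
      index black
      pack gray
        pack→notify: notify is gray → back edge
Back edge closes the cycle notify → link → build → pack → notify; its vertices are {link, pack, build, notify}.

link, pack, build, notify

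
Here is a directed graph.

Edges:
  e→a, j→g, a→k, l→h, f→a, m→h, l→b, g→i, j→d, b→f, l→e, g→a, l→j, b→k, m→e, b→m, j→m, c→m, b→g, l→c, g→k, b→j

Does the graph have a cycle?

No

DFS with white/gray/black marking, starting from e:
e gray
  a gray
    k gray
    k black
  a black
e black
b gray
  f gray
    f→a: a black — skip
  f black
  m gray
    m→e: e black — skip
    h gray
    h black
  m black
  b→k: k black — skip
  g gray
    i gray
    i black
    g→k: k black — skip
    g→a: a black — skip
  g black
  j gray
    d gray
    d black
    j→g: g black — skip
    j→m: m black — skip
  j black
b black
c gray
  c→m: m black — skip
c black
l gray
  l→c: c black — skip
  l→b: b black — skip
  l→e: e black — skip
  l→j: j black — skip
  l→h: h black — skip
l black
Every edge goes to a white or black vertex — no back edge, so the graph is acyclic.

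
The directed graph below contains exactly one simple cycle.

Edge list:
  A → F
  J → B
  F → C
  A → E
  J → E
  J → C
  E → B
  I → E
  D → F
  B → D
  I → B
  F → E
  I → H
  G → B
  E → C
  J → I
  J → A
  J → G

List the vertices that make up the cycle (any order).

DFS with gray/black marking from B:
B gray
  D gray
    F gray
      E gray
        C gray
        C black
        E→B: B is gray → back edge
Back edge closes the cycle B → D → F → E → B; its vertices are {B, D, E, F}.

B, D, E, F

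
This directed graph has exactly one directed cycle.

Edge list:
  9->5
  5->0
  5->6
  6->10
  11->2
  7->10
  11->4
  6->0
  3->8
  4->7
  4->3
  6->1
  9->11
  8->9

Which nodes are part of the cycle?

DFS with gray/black marking from 9:
9 gray
  11 gray
    2 gray
    2 black
    4 gray
      7 gray
        10 gray
        10 black
      7 black
      3 gray
        8 gray
          8→9: 9 is gray → back edge
Back edge closes the cycle 9 → 11 → 4 → 3 → 8 → 9; its vertices are {3, 4, 8, 9, 11}.

3, 4, 8, 9, 11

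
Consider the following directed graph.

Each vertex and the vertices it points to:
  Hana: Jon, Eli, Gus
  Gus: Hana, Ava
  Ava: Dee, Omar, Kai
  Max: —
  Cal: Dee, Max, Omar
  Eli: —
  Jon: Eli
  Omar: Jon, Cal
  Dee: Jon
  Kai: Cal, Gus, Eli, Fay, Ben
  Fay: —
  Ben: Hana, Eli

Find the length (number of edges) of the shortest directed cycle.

For each vertex v, BFS finds the shortest path from v back to v.
The shortest such closed walk is Gus → Hana → Gus, length 2.

2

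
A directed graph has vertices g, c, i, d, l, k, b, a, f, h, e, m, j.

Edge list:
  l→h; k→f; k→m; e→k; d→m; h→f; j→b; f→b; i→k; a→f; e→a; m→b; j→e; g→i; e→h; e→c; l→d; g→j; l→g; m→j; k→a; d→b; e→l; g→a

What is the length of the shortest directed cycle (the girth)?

For each vertex v, BFS finds the shortest path from v back to v.
The shortest such closed walk is j → e → l → g → j, length 4.

4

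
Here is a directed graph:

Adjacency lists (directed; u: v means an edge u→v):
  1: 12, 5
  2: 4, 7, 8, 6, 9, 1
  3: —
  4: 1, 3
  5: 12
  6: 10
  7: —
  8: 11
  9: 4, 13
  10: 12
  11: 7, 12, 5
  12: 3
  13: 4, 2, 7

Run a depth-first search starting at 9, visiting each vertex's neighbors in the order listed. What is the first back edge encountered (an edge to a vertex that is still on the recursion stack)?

DFS from 9 (visiting each vertex's neighbors in the order listed); mark gray on enter, black on exit:
9 gray
  4 gray
    1 gray
      12 gray
        3 gray
        3 black
      12 black
      5 gray
        5→12: 12 black — skip
      5 black
    1 black
    4→3: 3 black — skip
  4 black
  13 gray
    13→4: 4 black — skip
    2 gray
      2→4: 4 black — skip
      7 gray
      7 black
      8 gray
        11 gray
          11→7: 7 black — skip
          11→12: 12 black — skip
          11→5: 5 black — skip
        11 black
      8 black
      6 gray
        10 gray
          10→12: 12 black — skip
        10 black
      6 black
      2→9: 9 is gray → back edge
First back edge: 2 → 9.

2->9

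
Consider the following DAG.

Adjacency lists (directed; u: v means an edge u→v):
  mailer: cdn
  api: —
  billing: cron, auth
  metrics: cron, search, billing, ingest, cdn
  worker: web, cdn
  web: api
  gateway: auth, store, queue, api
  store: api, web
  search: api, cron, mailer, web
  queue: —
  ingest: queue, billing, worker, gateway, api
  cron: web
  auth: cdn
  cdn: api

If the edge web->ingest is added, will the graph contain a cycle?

Yes

Adding web→ingest creates a cycle iff ingest can already reach web.
Path from ingest: ingest → worker → web.
So ingest → … → web → ingest is a cycle.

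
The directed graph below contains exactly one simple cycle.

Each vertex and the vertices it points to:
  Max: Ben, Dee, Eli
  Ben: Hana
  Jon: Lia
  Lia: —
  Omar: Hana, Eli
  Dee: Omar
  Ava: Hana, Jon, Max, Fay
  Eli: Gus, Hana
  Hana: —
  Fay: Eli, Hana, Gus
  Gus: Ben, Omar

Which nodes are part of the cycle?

DFS with gray/black marking from Eli:
Eli gray
  Gus gray
    Ben gray
      Hana gray
      Hana black
    Ben black
    Omar gray
      Omar→Hana: Hana black — skip
      Omar→Eli: Eli is gray → back edge
Back edge closes the cycle Eli → Gus → Omar → Eli; its vertices are {Eli, Gus, Omar}.

Eli, Gus, Omar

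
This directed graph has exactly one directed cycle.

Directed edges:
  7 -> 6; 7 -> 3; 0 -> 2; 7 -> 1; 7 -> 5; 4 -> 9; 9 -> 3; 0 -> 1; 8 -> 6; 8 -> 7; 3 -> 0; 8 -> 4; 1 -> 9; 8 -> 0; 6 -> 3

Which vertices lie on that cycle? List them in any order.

0, 1, 3, 9

DFS with gray/black marking from 0:
0 gray
  2 gray
  2 black
  1 gray
    9 gray
      3 gray
        3→0: 0 is gray → back edge
Back edge closes the cycle 0 → 1 → 9 → 3 → 0; its vertices are {0, 1, 3, 9}.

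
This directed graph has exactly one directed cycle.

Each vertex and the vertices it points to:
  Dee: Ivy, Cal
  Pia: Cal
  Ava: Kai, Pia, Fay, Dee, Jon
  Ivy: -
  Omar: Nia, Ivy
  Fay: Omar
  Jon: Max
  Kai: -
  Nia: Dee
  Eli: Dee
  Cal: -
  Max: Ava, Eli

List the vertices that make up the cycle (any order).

Ava, Jon, Max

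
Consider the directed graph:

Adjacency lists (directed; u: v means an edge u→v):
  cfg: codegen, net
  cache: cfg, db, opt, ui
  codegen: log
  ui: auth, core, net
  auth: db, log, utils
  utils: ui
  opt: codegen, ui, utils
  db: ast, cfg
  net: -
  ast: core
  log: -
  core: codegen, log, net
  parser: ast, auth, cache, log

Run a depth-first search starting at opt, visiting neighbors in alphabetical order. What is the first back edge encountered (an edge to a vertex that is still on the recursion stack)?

utils→ui

DFS from opt (visiting neighbors in alphabetical order); mark gray on enter, black on exit:
opt gray
  codegen gray
    log gray
    log black
  codegen black
  ui gray
    auth gray
      db gray
        ast gray
          core gray
            core→codegen: codegen black — skip
            core→log: log black — skip
            net gray
            net black
          core black
        ast black
        cfg gray
          cfg→codegen: codegen black — skip
          cfg→net: net black — skip
        cfg black
      db black
      auth→log: log black — skip
      utils gray
        utils→ui: ui is gray → back edge
First back edge: utils → ui.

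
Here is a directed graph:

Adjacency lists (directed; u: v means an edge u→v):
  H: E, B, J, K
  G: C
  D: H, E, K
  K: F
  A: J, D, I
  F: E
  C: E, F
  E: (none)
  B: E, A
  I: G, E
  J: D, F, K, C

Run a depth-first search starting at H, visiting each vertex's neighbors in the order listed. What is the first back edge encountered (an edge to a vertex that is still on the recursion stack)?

DFS from H (visiting each vertex's neighbors in the order listed); mark gray on enter, black on exit:
H gray
  E gray
  E black
  B gray
    B→E: E black — skip
    A gray
      J gray
        D gray
          D→H: H is gray → back edge
First back edge: D → H.

D->H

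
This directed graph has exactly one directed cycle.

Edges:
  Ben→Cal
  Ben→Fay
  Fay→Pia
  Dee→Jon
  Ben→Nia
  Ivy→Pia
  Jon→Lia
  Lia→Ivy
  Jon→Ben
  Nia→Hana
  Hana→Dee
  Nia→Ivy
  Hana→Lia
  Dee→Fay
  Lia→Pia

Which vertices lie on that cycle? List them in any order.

Ben, Dee, Jon, Nia, Hana

DFS with gray/black marking from Jon:
Jon gray
  Lia gray
    Ivy gray
      Pia gray
      Pia black
    Ivy black
    Lia→Pia: Pia black — skip
  Lia black
  Ben gray
    Nia gray
      Hana gray
        Hana→Lia: Lia black — skip
        Dee gray
          Fay gray
            Fay→Pia: Pia black — skip
          Fay black
          Dee→Jon: Jon is gray → back edge
Back edge closes the cycle Jon → Ben → Nia → Hana → Dee → Jon; its vertices are {Ben, Dee, Jon, Nia, Hana}.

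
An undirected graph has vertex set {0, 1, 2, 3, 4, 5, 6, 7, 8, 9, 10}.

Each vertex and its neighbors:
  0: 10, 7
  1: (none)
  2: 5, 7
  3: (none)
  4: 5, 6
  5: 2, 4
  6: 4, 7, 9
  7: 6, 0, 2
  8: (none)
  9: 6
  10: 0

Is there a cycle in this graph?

DFS, tracking each vertex's parent; an edge to a visited non-parent vertex closes a cycle.
Start from 6:
visit 6 (parent –)
  visit 4 (parent 6)
    visit 5 (parent 4)
      visit 2 (parent 5)
        2–5: parent, skip
        visit 7 (parent 2)
          7–6: 6 visited and ≠ parent → cycle
Cycle: 6 – 4 – 5 – 2 – 7 – 6.

Yes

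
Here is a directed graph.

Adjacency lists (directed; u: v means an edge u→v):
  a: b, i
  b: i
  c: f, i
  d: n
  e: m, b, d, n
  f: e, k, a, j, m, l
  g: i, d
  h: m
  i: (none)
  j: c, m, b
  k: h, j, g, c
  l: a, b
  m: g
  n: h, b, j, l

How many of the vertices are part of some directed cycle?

A vertex is on a directed cycle iff it belongs to a strongly connected component of size ≥ 2 (or has a self-loop).
The vertices on cycles are {c, d, e, f, g, h, j, k, m, n} — 10 in total.

10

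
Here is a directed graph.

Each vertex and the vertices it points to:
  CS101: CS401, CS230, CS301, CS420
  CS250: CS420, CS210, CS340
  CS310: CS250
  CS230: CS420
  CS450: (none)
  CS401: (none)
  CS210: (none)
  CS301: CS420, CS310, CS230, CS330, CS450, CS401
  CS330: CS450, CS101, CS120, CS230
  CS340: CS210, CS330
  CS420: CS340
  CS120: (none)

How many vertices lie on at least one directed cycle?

8

A vertex is on a directed cycle iff it belongs to a strongly connected component of size ≥ 2 (or has a self-loop).
The vertices on cycles are {CS101, CS230, CS250, CS301, CS310, CS330, CS340, CS420} — 8 in total.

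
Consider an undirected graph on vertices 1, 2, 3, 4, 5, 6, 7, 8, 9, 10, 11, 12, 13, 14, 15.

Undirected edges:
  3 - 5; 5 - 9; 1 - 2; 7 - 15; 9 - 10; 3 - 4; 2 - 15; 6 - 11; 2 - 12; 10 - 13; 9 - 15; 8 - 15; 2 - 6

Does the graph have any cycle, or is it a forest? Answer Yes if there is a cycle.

No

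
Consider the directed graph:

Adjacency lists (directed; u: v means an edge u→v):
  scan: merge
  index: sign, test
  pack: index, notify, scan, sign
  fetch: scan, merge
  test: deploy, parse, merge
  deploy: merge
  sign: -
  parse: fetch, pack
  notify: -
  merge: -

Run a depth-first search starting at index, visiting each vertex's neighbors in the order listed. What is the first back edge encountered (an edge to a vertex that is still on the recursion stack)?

DFS from index (visiting each vertex's neighbors in the order listed); mark gray on enter, black on exit:
index gray
  sign gray
  sign black
  test gray
    deploy gray
      merge gray
      merge black
    deploy black
    parse gray
      fetch gray
        scan gray
          scan→merge: merge black — skip
        scan black
        fetch→merge: merge black — skip
      fetch black
      pack gray
        pack→index: index is gray → back edge
First back edge: pack → index.

pack->index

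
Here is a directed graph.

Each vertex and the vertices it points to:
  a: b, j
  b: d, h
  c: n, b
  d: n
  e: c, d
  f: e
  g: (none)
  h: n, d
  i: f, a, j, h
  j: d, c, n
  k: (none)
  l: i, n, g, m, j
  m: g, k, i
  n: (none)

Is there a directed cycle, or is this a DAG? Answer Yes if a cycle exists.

No

DFS with white/gray/black marking, starting from d:
d gray
  n gray
  n black
d black
a gray
  b gray
    b→d: d black — skip
    h gray
      h→n: n black — skip
      h→d: d black — skip
    h black
  b black
  j gray
    j→d: d black — skip
    c gray
      c→n: n black — skip
      c→b: b black — skip
    c black
    j→n: n black — skip
  j black
a black
e gray
  e→c: c black — skip
  e→d: d black — skip
e black
f gray
  f→e: e black — skip
f black
g gray
g black
i gray
  i→f: f black — skip
  i→a: a black — skip
  i→j: j black — skip
  i→h: h black — skip
i black
k gray
k black
l gray
  l→i: i black — skip
  l→n: n black — skip
  l→g: g black — skip
  m gray
    m→g: g black — skip
    m→k: k black — skip
    m→i: i black — skip
  m black
  l→j: j black — skip
l black
Every edge goes to a white or black vertex — no back edge, so the graph is acyclic.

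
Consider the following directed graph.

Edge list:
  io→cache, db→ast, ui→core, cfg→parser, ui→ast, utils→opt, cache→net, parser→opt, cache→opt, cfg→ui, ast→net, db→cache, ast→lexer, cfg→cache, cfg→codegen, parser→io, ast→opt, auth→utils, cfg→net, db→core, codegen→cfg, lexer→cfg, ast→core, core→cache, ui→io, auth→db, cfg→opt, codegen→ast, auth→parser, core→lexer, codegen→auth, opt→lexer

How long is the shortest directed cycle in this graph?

2

For each vertex v, BFS finds the shortest path from v back to v.
The shortest such closed walk is codegen → cfg → codegen, length 2.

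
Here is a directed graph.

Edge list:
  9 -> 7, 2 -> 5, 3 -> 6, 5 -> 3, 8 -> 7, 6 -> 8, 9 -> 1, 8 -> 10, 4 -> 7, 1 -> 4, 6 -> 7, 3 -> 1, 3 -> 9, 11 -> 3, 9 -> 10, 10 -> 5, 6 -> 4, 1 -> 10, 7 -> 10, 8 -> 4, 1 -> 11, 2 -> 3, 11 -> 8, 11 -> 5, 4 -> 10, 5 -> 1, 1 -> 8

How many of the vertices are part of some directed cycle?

10

A vertex is on a directed cycle iff it belongs to a strongly connected component of size ≥ 2 (or has a self-loop).
The vertices on cycles are {1, 3, 4, 5, 6, 7, 8, 9, 10, 11} — 10 in total.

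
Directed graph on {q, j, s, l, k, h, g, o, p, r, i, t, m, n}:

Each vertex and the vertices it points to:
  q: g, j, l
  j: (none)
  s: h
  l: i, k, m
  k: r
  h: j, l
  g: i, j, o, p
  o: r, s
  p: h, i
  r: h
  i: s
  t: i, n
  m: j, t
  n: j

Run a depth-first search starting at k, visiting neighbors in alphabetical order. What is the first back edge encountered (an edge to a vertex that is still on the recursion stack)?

s→h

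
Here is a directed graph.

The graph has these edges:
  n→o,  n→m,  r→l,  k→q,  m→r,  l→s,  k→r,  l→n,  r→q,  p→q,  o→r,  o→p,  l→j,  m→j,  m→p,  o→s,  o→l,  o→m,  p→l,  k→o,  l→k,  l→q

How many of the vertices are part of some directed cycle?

A vertex is on a directed cycle iff it belongs to a strongly connected component of size ≥ 2 (or has a self-loop).
The vertices on cycles are {k, l, m, n, o, p, r} — 7 in total.

7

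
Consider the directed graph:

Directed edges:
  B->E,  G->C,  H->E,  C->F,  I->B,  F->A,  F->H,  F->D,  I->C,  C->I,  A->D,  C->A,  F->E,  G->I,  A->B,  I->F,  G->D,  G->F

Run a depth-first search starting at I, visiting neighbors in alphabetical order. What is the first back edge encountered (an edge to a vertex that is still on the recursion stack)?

C→I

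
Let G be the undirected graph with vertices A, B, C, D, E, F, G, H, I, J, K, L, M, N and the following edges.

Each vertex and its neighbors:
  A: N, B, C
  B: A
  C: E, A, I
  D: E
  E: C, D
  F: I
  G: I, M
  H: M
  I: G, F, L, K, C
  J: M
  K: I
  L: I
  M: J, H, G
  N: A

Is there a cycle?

DFS, tracking each vertex's parent; an edge to a visited non-parent vertex closes a cycle.
Start from E:
visit E (parent –)
  visit C (parent E)
    C–E: parent, skip
    visit A (parent C)
      visit N (parent A)
        N–A: parent, skip
      visit B (parent A)
        B–A: parent, skip
      A–C: parent, skip
    visit I (parent C)
      visit G (parent I)
        G–I: parent, skip
        visit M (parent G)
          visit J (parent M)
            J–M: parent, skip
          visit H (parent M)
            H–M: parent, skip
          M–G: parent, skip
      visit F (parent I)
        F–I: parent, skip
      visit L (parent I)
        L–I: parent, skip
      visit K (parent I)
        K–I: parent, skip
      I–C: parent, skip
  visit D (parent E)
    D–E: parent, skip
No non-parent visited neighbor found — the graph is a forest.

No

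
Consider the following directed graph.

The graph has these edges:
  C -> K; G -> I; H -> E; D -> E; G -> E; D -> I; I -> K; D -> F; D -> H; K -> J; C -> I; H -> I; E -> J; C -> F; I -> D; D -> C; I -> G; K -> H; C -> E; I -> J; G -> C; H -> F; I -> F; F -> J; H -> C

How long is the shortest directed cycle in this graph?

For each vertex v, BFS finds the shortest path from v back to v.
The shortest such closed walk is D → I → D, length 2.

2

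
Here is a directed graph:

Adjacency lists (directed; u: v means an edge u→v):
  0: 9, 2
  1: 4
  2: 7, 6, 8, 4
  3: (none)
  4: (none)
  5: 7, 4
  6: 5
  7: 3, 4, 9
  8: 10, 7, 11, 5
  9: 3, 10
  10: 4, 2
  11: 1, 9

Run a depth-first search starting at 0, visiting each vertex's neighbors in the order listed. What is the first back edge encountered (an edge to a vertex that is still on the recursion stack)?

7->9

DFS from 0 (visiting each vertex's neighbors in the order listed); mark gray on enter, black on exit:
0 gray
  9 gray
    3 gray
    3 black
    10 gray
      4 gray
      4 black
      2 gray
        7 gray
          7→3: 3 black — skip
          7→4: 4 black — skip
          7→9: 9 is gray → back edge
First back edge: 7 → 9.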